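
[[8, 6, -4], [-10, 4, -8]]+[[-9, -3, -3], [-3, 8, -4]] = [[-1, 3, -7], [-13, 12, -12]]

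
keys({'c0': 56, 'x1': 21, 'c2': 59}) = ['c0', 'x1', 'c2']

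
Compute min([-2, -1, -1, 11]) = -2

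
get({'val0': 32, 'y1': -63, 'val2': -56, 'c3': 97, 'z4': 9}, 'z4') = 9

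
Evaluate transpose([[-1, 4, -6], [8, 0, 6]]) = [[-1, 8], [4, 0], [-6, 6]]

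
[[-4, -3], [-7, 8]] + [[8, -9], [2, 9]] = [[4, -12], [-5, 17]]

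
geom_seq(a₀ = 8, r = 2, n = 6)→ [8, 16, 32, 64, 128, 256]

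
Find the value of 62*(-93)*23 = -132618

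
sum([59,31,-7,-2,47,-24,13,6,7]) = 59 + 31 + (-7) + (-2) + 47 + (-24) + 13 + 6 + 7
= 130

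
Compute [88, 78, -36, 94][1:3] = [78, -36]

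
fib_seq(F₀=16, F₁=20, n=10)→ F_2 = F_1 + F_0 = 36
F_3 = F_2 + F_1 = 56
F_4 = F_3 + F_2 = 92
...
= [16, 20, 36, 56, 92, 148, 240, 388, 628, 1016]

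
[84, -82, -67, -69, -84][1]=-82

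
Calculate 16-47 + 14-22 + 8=-31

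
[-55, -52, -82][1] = -52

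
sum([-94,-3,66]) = -31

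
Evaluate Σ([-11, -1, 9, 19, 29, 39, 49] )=(-11) + (-1) + 9 + 19 + 29 + 39 + 49
= 133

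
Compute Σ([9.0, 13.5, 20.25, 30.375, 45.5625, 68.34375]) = 9.0 + 13.5 + 20.25 + 30.375 + 45.5625 + 68.34375
= 187.03125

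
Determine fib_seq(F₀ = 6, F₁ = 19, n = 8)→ F_2 = F_1 + F_0 = 25
F_3 = F_2 + F_1 = 44
F_4 = F_3 + F_2 = 69
...
= [6, 19, 25, 44, 69, 113, 182, 295]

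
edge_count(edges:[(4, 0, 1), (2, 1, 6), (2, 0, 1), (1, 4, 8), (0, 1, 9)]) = 5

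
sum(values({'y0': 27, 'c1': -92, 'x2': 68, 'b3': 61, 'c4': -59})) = 27 + (-92) + 68 + 61 + (-59)
= 5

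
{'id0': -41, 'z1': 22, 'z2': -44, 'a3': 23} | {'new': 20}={'id0': -41, 'z1': 22, 'z2': -44, 'a3': 23, 'new': 20}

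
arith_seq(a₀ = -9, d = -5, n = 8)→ a_0 = -9 + 0*-5 = -9
a_1 = -9 + 1*-5 = -14
a_2 = -9 + 2*-5 = -19
...
= [-9, -14, -19, -24, -29, -34, -39, -44]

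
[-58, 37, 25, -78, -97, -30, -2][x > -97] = [-58, 37, 25, -78, -30, -2]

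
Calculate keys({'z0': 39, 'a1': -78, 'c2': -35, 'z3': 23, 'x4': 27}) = ['z0', 'a1', 'c2', 'z3', 'x4']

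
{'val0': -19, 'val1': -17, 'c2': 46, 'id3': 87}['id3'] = 87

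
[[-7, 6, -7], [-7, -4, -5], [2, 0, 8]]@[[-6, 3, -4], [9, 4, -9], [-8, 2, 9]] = C[0][0] = (-7)*(-6) + (6)*(9) + (-7)*(-8) = 152
C[0][1] = (-7)*(3) + (6)*(4) + (-7)*(2) = -11
C[0][2] = (-7)*(-4) + (6)*(-9) + (-7)*(9) = -89
C[1][0] = (-7)*(-6) + (-4)*(9) + (-5)*(-8) = 46
C[1][1] = (-7)*(3) + (-4)*(4) + (-5)*(2) = -47
C[1][2] = (-7)*(-4) + (-4)*(-9) + (-5)*(9) = 19
... (3 more cells)
= [[152, -11, -89], [46, -47, 19], [-76, 22, 64]]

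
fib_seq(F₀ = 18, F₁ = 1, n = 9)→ F_2 = F_1 + F_0 = 19
F_3 = F_2 + F_1 = 20
F_4 = F_3 + F_2 = 39
...
= [18, 1, 19, 20, 39, 59, 98, 157, 255]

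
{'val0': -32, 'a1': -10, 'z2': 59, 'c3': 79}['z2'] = 59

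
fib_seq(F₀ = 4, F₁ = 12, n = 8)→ F_2 = F_1 + F_0 = 16
F_3 = F_2 + F_1 = 28
F_4 = F_3 + F_2 = 44
...
= [4, 12, 16, 28, 44, 72, 116, 188]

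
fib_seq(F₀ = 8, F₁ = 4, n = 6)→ F_2 = F_1 + F_0 = 12
F_3 = F_2 + F_1 = 16
F_4 = F_3 + F_2 = 28
...
= [8, 4, 12, 16, 28, 44]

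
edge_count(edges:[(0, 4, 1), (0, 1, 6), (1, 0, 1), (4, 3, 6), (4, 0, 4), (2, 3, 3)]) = 6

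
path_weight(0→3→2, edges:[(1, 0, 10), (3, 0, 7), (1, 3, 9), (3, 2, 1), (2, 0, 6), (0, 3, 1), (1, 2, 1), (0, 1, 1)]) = w(0→3)=1 + w(3→2)=1
= 2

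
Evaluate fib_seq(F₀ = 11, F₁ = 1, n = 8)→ F_2 = F_1 + F_0 = 12
F_3 = F_2 + F_1 = 13
F_4 = F_3 + F_2 = 25
...
= [11, 1, 12, 13, 25, 38, 63, 101]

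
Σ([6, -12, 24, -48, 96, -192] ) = -126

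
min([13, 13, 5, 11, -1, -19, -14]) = -19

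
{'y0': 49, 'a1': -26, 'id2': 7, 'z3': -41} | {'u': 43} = {'y0': 49, 'a1': -26, 'id2': 7, 'z3': -41, 'u': 43}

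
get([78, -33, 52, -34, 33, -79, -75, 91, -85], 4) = 33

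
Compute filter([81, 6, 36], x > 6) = [81, 36]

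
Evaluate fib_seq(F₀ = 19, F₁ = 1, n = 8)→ F_2 = F_1 + F_0 = 20
F_3 = F_2 + F_1 = 21
F_4 = F_3 + F_2 = 41
...
= [19, 1, 20, 21, 41, 62, 103, 165]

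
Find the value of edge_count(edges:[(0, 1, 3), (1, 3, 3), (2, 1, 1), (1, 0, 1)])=4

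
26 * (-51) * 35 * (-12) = 556920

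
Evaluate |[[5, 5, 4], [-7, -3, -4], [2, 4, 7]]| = 92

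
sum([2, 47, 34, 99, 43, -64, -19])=142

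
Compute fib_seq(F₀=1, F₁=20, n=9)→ [1, 20, 21, 41, 62, 103, 165, 268, 433]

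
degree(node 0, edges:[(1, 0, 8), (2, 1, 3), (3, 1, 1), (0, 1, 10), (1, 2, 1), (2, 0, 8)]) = 3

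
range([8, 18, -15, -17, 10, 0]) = 35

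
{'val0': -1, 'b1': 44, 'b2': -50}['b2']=-50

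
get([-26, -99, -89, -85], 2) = -89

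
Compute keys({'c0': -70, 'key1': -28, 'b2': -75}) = ['c0', 'key1', 'b2']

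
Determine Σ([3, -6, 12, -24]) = 3 + -6 + 12 + -24
= -15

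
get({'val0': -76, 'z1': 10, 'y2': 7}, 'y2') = 7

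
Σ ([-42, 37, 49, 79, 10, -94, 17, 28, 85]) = 169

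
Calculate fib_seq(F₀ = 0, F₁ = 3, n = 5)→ F_2 = F_1 + F_0 = 3
F_3 = F_2 + F_1 = 6
F_4 = F_3 + F_2 = 9
= [0, 3, 3, 6, 9]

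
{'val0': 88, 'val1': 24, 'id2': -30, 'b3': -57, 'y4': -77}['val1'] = 24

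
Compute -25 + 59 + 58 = 92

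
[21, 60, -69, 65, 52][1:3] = [60, -69]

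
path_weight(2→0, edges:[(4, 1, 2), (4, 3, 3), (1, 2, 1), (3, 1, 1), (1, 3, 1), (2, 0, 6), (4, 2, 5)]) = 6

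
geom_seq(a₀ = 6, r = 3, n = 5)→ [6, 18, 54, 162, 486]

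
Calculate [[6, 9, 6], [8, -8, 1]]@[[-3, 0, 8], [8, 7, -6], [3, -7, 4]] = C[0][0] = (6)*(-3) + (9)*(8) + (6)*(3) = 72
C[0][1] = (6)*(0) + (9)*(7) + (6)*(-7) = 21
C[0][2] = (6)*(8) + (9)*(-6) + (6)*(4) = 18
C[1][0] = (8)*(-3) + (-8)*(8) + (1)*(3) = -85
C[1][1] = (8)*(0) + (-8)*(7) + (1)*(-7) = -63
C[1][2] = (8)*(8) + (-8)*(-6) + (1)*(4) = 116
= [[72, 21, 18], [-85, -63, 116]]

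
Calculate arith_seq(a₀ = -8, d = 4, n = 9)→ [-8, -4, 0, 4, 8, 12, 16, 20, 24]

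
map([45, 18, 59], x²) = (45)²=2025, (18)²=324, (59)²=3481
= [2025, 324, 3481]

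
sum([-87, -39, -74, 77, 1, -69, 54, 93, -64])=-108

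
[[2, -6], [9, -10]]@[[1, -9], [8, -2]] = C[0][0] = (2)*(1) + (-6)*(8) = -46
C[0][1] = (2)*(-9) + (-6)*(-2) = -6
C[1][0] = (9)*(1) + (-10)*(8) = -71
C[1][1] = (9)*(-9) + (-10)*(-2) = -61
= [[-46, -6], [-71, -61]]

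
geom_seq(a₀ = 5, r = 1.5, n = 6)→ a_0 = 5*1.5^0 = 5.0
a_1 = 5*1.5^1 = 7.5
a_2 = 5*1.5^2 = 11.25
...
= [5.0, 7.5, 11.25, 16.875, 25.3125, 37.96875]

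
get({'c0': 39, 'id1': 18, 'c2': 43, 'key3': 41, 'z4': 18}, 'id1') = 18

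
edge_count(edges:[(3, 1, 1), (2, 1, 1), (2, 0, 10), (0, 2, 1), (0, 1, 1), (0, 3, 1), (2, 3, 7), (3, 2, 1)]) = 8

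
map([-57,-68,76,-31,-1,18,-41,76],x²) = [3249, 4624, 5776, 961, 1, 324, 1681, 5776]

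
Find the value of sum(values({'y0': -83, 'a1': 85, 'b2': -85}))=-83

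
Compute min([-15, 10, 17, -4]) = -15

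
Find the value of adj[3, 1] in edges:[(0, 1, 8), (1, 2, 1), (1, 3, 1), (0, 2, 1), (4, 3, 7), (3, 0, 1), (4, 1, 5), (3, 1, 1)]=1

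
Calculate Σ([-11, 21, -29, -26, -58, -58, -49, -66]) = -276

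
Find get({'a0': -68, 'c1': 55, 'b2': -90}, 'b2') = -90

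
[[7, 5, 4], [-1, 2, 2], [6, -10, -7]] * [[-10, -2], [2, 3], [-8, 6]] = C[0][0] = (7)*(-10) + (5)*(2) + (4)*(-8) = -92
C[0][1] = (7)*(-2) + (5)*(3) + (4)*(6) = 25
C[1][0] = (-1)*(-10) + (2)*(2) + (2)*(-8) = -2
C[1][1] = (-1)*(-2) + (2)*(3) + (2)*(6) = 20
C[2][0] = (6)*(-10) + (-10)*(2) + (-7)*(-8) = -24
C[2][1] = (6)*(-2) + (-10)*(3) + (-7)*(6) = -84
= [[-92, 25], [-2, 20], [-24, -84]]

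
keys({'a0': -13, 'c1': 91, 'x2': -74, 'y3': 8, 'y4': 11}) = ['a0', 'c1', 'x2', 'y3', 'y4']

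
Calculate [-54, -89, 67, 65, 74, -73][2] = 67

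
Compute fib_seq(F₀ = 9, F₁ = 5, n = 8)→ [9, 5, 14, 19, 33, 52, 85, 137]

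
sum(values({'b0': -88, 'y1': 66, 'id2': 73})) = (-88) + 66 + 73
= 51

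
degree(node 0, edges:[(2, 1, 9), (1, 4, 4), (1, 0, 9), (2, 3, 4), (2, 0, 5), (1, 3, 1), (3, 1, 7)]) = incident: (1,0), (2,0)
= 2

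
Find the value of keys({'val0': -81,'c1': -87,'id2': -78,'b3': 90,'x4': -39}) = ['val0', 'c1', 'id2', 'b3', 'x4']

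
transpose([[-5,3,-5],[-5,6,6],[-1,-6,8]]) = [[-5, -5, -1], [3, 6, -6], [-5, 6, 8]]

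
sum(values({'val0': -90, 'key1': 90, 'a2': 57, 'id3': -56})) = 1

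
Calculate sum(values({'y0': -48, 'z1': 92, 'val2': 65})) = (-48) + 92 + 65
= 109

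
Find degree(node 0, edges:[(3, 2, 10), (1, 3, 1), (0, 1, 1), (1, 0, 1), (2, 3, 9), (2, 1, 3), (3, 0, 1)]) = incident: (0,1), (1,0), (3,0)
= 3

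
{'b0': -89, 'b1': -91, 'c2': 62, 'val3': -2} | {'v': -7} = {'b0': -89, 'b1': -91, 'c2': 62, 'val3': -2, 'v': -7}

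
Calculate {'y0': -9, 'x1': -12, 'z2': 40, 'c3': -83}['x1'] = -12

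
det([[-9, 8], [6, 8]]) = (-9)*(8) - (8)*(6)
= -120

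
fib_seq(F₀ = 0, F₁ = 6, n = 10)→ [0, 6, 6, 12, 18, 30, 48, 78, 126, 204]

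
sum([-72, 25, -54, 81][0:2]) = slice → [-72, 25]
(-72) + 25
= -47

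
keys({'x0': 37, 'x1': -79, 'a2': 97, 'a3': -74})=['x0', 'x1', 'a2', 'a3']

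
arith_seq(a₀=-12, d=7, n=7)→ [-12, -5, 2, 9, 16, 23, 30]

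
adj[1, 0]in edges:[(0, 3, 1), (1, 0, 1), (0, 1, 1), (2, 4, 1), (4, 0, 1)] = 1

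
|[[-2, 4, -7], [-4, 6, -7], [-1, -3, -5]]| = (1)*(-2)*det([[6, -7], [-3, -5]]) + (-1)*(4)*det([[-4, -7], [-1, -5]]) + (1)*(-7)*det([[-4, 6], [-1, -3]])
= 102 + -52 + -126
= -76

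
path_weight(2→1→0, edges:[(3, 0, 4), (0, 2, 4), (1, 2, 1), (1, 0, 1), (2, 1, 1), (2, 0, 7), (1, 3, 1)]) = 2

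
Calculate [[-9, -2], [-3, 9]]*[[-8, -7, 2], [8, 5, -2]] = [[56, 53, -14], [96, 66, -24]]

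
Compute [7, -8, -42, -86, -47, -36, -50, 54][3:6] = [-86, -47, -36]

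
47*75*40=141000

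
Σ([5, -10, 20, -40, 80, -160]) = 5 + -10 + 20 + -40 + 80 + -160
= -105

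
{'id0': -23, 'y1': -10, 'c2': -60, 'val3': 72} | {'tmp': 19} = {'id0': -23, 'y1': -10, 'c2': -60, 'val3': 72, 'tmp': 19}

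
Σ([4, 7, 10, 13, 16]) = 4 + 7 + 10 + 13 + 16
= 50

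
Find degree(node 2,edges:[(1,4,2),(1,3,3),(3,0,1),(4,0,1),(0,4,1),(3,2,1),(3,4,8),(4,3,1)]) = incident: (3,2)
= 1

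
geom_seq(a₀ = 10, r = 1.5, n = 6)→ [10.0, 15.0, 22.5, 33.75, 50.625, 75.9375]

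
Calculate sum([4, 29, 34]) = 67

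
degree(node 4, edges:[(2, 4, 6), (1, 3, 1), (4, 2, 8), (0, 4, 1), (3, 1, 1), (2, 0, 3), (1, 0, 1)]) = incident: (2,4), (4,2), (0,4)
= 3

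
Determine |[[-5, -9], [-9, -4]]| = -61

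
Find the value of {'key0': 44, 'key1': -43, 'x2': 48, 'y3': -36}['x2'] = 48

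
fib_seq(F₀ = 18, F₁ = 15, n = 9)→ [18, 15, 33, 48, 81, 129, 210, 339, 549]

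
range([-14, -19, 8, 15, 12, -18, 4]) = 34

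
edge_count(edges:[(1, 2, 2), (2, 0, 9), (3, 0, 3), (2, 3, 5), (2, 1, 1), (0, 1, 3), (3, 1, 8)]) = 7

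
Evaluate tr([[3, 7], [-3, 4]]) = diagonal: 3 + 4
= 7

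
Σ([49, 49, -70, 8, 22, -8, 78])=49 + 49 + (-70) + 8 + 22 + (-8) + 78
= 128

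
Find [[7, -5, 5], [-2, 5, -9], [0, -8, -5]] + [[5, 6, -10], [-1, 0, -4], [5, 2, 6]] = [[12, 1, -5], [-3, 5, -13], [5, -6, 1]]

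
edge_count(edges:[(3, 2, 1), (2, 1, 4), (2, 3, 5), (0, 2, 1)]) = 4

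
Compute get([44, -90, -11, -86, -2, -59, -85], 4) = -2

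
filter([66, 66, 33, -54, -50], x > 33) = [66, 66]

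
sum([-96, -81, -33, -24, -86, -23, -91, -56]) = -490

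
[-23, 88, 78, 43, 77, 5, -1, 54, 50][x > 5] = keep x where x > 5: -23✗, 88✓, 78✓, 43✓, 77✓, 5✗, -1✗, 54✓, 50✓
= [88, 78, 43, 77, 54, 50]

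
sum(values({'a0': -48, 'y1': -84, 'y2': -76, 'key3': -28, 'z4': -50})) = -286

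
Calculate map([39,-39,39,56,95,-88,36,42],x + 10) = 39+10=49, -39+10=-29, 39+10=49, 56+10=66, 95+10=105, -88+10=-78, 36+10=46, 42+10=52
= [49, -29, 49, 66, 105, -78, 46, 52]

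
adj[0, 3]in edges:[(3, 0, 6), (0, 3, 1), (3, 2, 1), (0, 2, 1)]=1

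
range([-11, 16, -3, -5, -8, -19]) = 35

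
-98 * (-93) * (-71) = -647094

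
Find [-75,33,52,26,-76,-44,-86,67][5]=-44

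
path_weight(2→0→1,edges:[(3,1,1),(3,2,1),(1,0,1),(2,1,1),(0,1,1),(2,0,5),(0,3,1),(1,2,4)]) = 6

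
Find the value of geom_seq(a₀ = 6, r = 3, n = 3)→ a_0 = 6*3^0 = 6
a_1 = 6*3^1 = 18
a_2 = 6*3^2 = 54
= [6, 18, 54]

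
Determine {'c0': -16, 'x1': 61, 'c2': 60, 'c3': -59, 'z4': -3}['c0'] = -16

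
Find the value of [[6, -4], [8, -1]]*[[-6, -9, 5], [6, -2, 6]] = [[-60, -46, 6], [-54, -70, 34]]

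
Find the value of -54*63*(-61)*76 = 15771672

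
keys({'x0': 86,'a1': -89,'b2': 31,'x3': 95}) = ['x0', 'a1', 'b2', 'x3']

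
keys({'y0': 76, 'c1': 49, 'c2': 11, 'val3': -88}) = ['y0', 'c1', 'c2', 'val3']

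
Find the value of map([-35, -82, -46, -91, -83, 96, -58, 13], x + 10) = -35+10=-25, -82+10=-72, -46+10=-36, -91+10=-81, -83+10=-73, 96+10=106, -58+10=-48, 13+10=23
= [-25, -72, -36, -81, -73, 106, -48, 23]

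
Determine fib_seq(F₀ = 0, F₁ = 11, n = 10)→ F_2 = F_1 + F_0 = 11
F_3 = F_2 + F_1 = 22
F_4 = F_3 + F_2 = 33
...
= [0, 11, 11, 22, 33, 55, 88, 143, 231, 374]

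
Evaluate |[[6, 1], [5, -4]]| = -29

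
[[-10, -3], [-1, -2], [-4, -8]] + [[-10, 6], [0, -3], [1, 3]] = [[-20, 3], [-1, -5], [-3, -5]]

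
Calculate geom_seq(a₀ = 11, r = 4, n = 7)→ a_0 = 11*4^0 = 11
a_1 = 11*4^1 = 44
a_2 = 11*4^2 = 176
...
= [11, 44, 176, 704, 2816, 11264, 45056]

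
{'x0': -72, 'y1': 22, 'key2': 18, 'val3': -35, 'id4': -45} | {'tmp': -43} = {'x0': -72, 'y1': 22, 'key2': 18, 'val3': -35, 'id4': -45, 'tmp': -43}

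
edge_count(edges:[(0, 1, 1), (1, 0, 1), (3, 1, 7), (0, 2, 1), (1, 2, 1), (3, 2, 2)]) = 6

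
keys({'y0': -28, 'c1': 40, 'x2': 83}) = ['y0', 'c1', 'x2']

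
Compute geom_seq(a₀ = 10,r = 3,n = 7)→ [10, 30, 90, 270, 810, 2430, 7290]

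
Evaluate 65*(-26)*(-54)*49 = 4471740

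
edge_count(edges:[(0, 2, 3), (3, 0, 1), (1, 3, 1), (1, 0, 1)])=4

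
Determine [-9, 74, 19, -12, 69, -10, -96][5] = -10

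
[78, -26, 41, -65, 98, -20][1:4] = [-26, 41, -65]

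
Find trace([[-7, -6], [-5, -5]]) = -12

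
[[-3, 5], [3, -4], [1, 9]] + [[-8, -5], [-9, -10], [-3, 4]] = [[-11, 0], [-6, -14], [-2, 13]]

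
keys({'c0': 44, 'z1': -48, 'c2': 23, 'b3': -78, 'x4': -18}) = ['c0', 'z1', 'c2', 'b3', 'x4']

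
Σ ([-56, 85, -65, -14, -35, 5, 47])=-33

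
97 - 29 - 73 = -5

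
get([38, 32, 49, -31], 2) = 49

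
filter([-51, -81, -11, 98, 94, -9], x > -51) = keep x where x > -51: -51✗, -81✗, -11✓, 98✓, 94✓, -9✓
= [-11, 98, 94, -9]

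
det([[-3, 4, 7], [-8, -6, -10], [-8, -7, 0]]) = 586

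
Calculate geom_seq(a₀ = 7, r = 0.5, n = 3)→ a_0 = 7*0.5^0 = 7.0
a_1 = 7*0.5^1 = 3.5
a_2 = 7*0.5^2 = 1.75
= [7.0, 3.5, 1.75]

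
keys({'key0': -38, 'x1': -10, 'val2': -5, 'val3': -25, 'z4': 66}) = ['key0', 'x1', 'val2', 'val3', 'z4']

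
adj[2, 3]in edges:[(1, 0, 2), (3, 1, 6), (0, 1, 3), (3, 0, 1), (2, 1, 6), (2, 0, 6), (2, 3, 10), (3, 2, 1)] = 10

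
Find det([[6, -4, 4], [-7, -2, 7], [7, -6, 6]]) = (1)*(6)*det([[-2, 7], [-6, 6]]) + (-1)*(-4)*det([[-7, 7], [7, 6]]) + (1)*(4)*det([[-7, -2], [7, -6]])
= 180 + -364 + 224
= 40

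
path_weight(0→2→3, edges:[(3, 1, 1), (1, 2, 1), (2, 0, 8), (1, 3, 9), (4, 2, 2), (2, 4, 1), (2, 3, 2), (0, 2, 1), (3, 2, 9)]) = w(0→2)=1 + w(2→3)=2
= 3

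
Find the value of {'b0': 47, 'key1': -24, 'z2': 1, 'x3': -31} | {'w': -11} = {'b0': 47, 'key1': -24, 'z2': 1, 'x3': -31, 'w': -11}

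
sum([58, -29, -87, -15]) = -73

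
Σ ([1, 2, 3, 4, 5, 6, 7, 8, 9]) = 45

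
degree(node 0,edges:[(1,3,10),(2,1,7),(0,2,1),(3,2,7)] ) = 1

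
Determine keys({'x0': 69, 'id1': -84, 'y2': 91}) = ['x0', 'id1', 'y2']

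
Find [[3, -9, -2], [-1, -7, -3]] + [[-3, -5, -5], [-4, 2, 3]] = [[0, -14, -7], [-5, -5, 0]]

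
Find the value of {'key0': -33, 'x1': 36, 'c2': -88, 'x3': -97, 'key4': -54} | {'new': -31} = {'key0': -33, 'x1': 36, 'c2': -88, 'x3': -97, 'key4': -54, 'new': -31}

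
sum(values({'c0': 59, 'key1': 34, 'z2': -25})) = 68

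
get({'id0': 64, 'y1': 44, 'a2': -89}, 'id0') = 64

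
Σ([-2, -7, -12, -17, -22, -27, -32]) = (-2) + (-7) + (-12) + (-17) + (-22) + (-27) + (-32)
= -119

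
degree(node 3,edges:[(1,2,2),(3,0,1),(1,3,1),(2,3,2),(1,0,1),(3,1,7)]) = incident: (3,0), (1,3), (2,3), (3,1)
= 4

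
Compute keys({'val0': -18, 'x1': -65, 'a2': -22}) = ['val0', 'x1', 'a2']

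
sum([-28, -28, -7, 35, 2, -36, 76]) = 14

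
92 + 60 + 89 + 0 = 241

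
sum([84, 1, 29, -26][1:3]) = 30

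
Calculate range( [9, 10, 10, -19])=29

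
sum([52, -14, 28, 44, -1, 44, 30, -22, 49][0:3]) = slice → [52, -14, 28]
52 + (-14) + 28
= 66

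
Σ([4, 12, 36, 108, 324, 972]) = 4 + 12 + 36 + 108 + 324 + 972
= 1456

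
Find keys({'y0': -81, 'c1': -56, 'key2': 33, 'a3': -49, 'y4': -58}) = ['y0', 'c1', 'key2', 'a3', 'y4']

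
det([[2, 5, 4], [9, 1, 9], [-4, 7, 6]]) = (1)*(2)*det([[1, 9], [7, 6]]) + (-1)*(5)*det([[9, 9], [-4, 6]]) + (1)*(4)*det([[9, 1], [-4, 7]])
= -114 + -450 + 268
= -296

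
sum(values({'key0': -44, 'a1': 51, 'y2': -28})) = -21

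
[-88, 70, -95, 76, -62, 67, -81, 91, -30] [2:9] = [-95, 76, -62, 67, -81, 91, -30]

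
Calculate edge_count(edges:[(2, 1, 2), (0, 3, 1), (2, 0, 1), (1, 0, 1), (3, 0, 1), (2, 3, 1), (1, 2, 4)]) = 7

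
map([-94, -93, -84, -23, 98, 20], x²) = (-94)²=8836, (-93)²=8649, (-84)²=7056, (-23)²=529, (98)²=9604, (20)²=400
= [8836, 8649, 7056, 529, 9604, 400]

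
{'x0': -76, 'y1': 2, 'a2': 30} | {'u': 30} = {'x0': -76, 'y1': 2, 'a2': 30, 'u': 30}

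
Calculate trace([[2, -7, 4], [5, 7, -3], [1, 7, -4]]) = 5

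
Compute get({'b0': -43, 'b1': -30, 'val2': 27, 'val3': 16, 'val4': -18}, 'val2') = 27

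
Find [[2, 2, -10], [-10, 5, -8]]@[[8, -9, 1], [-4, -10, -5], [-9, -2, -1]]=C[0][0] = (2)*(8) + (2)*(-4) + (-10)*(-9) = 98
C[0][1] = (2)*(-9) + (2)*(-10) + (-10)*(-2) = -18
C[0][2] = (2)*(1) + (2)*(-5) + (-10)*(-1) = 2
C[1][0] = (-10)*(8) + (5)*(-4) + (-8)*(-9) = -28
C[1][1] = (-10)*(-9) + (5)*(-10) + (-8)*(-2) = 56
C[1][2] = (-10)*(1) + (5)*(-5) + (-8)*(-1) = -27
= [[98, -18, 2], [-28, 56, -27]]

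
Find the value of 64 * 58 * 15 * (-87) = -4844160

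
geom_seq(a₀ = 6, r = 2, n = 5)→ a_0 = 6*2^0 = 6
a_1 = 6*2^1 = 12
a_2 = 6*2^2 = 24
...
= [6, 12, 24, 48, 96]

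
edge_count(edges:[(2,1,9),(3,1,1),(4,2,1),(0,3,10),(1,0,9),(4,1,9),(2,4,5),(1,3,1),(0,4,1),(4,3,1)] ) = 10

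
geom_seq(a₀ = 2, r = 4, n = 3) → a_0 = 2*4^0 = 2
a_1 = 2*4^1 = 8
a_2 = 2*4^2 = 32
= [2, 8, 32]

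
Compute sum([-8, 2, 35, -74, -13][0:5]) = -58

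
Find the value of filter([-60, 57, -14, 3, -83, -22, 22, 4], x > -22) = [57, -14, 3, 22, 4]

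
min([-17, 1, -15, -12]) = -17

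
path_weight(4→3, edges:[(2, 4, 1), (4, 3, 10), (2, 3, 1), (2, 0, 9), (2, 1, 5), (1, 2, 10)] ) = w(4→3)=10
= 10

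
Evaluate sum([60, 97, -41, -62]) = 60 + 97 + (-41) + (-62)
= 54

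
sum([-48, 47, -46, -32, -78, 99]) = -58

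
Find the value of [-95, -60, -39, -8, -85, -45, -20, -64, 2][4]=-85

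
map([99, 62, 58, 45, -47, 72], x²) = [9801, 3844, 3364, 2025, 2209, 5184]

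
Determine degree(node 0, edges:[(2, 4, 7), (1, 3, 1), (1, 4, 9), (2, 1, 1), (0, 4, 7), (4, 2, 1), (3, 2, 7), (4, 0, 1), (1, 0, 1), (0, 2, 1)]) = incident: (0,4), (4,0), (1,0), (0,2)
= 4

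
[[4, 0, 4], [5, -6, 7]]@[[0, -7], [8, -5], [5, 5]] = [[20, -8], [-13, 30]]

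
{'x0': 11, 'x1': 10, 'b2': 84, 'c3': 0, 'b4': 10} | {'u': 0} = {'x0': 11, 'x1': 10, 'b2': 84, 'c3': 0, 'b4': 10, 'u': 0}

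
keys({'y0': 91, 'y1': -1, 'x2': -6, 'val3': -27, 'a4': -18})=['y0', 'y1', 'x2', 'val3', 'a4']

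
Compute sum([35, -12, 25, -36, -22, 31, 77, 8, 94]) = 200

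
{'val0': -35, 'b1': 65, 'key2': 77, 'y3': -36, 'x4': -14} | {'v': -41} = {'val0': -35, 'b1': 65, 'key2': 77, 'y3': -36, 'x4': -14, 'v': -41}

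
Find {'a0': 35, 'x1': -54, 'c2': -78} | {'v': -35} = {'a0': 35, 'x1': -54, 'c2': -78, 'v': -35}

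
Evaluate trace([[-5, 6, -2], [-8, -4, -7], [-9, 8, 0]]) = diagonal: (-5) + (-4) + 0
= -9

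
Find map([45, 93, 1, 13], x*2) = 45*2=90, 93*2=186, 1*2=2, 13*2=26
= [90, 186, 2, 26]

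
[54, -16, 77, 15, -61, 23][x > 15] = keep x where x > 15: 54✓, -16✗, 77✓, 15✗, -61✗, 23✓
= [54, 77, 23]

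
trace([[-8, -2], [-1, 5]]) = diagonal: (-8) + 5
= -3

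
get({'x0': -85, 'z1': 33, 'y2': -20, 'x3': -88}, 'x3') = -88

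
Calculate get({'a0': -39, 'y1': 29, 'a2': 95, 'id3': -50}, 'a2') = 95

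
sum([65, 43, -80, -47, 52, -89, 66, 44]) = 54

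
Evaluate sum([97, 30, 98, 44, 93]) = 97 + 30 + 98 + 44 + 93
= 362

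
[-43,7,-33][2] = -33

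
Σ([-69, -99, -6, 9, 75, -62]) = -152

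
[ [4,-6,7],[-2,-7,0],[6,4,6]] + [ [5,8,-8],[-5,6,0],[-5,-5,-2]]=[[9, 2, -1], [-7, -1, 0], [1, -1, 4]]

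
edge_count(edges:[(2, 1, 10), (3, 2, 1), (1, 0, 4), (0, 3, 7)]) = 4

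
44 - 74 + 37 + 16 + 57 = 80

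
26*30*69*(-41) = -2206620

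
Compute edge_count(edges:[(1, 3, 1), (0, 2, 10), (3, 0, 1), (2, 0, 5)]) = 4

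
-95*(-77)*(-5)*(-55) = 2011625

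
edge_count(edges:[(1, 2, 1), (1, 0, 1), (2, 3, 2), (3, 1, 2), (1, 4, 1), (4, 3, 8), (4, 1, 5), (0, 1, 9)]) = 8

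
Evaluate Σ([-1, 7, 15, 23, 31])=75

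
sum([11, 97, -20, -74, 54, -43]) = 25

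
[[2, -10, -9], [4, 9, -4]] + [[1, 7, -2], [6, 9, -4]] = [[3, -3, -11], [10, 18, -8]]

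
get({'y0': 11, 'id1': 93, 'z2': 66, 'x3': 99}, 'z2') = 66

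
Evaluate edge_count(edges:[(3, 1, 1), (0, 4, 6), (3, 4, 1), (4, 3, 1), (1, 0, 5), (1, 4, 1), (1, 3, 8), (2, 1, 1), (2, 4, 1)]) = 9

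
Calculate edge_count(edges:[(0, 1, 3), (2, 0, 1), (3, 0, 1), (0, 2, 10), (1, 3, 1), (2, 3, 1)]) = 6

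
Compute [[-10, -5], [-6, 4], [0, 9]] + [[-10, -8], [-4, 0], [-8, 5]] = [[-20, -13], [-10, 4], [-8, 14]]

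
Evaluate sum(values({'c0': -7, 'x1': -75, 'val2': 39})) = (-7) + (-75) + 39
= -43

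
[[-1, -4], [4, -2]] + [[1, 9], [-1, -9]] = [[0, 5], [3, -11]]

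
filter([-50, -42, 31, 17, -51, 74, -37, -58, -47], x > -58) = [-50, -42, 31, 17, -51, 74, -37, -47]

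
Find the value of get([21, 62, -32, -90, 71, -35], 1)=62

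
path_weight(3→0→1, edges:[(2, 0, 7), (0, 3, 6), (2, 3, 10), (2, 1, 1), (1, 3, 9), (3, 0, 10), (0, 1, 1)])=w(3→0)=10 + w(0→1)=1
= 11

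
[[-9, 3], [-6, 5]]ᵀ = [[-9, -6], [3, 5]]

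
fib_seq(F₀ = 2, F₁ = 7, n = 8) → F_2 = F_1 + F_0 = 9
F_3 = F_2 + F_1 = 16
F_4 = F_3 + F_2 = 25
...
= [2, 7, 9, 16, 25, 41, 66, 107]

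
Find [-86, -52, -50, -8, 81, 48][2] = -50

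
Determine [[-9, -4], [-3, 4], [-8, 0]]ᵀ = [[-9, -3, -8], [-4, 4, 0]]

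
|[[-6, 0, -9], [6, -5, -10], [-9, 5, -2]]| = -225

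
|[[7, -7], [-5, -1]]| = -42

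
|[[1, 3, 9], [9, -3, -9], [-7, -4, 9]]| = (1)*(1)*det([[-3, -9], [-4, 9]]) + (-1)*(3)*det([[9, -9], [-7, 9]]) + (1)*(9)*det([[9, -3], [-7, -4]])
= -63 + -54 + -513
= -630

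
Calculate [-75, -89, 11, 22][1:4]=[-89, 11, 22]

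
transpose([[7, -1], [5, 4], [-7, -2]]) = [[7, 5, -7], [-1, 4, -2]]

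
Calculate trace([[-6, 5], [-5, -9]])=diagonal: (-6) + (-9)
= -15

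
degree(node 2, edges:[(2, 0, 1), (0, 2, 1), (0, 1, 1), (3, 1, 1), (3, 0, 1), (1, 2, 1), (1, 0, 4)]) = 3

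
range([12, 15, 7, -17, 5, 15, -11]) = 32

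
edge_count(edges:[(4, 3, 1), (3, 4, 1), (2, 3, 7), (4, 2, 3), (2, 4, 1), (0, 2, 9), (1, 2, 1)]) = 7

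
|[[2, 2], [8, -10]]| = -36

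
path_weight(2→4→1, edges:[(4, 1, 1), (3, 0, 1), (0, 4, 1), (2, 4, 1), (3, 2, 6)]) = 2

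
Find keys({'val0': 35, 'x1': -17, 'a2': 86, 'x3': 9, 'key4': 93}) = ['val0', 'x1', 'a2', 'x3', 'key4']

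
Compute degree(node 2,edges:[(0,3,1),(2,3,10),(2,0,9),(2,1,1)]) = 3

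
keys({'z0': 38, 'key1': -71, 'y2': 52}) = ['z0', 'key1', 'y2']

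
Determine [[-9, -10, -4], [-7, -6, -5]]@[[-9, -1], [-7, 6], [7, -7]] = [[123, -23], [70, 6]]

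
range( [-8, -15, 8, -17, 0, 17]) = 34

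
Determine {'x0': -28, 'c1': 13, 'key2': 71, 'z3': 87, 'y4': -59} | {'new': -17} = {'x0': -28, 'c1': 13, 'key2': 71, 'z3': 87, 'y4': -59, 'new': -17}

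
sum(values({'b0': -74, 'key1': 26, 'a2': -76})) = -124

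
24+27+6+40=97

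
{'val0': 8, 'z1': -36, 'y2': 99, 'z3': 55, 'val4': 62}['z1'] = -36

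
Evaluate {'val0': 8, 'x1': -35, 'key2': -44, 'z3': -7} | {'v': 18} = {'val0': 8, 'x1': -35, 'key2': -44, 'z3': -7, 'v': 18}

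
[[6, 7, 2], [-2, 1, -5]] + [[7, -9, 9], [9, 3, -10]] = [[13, -2, 11], [7, 4, -15]]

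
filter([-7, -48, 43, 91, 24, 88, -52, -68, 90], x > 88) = keep x where x > 88: -7✗, -48✗, 43✗, 91✓, 24✗, 88✗, -52✗, -68✗, 90✓
= [91, 90]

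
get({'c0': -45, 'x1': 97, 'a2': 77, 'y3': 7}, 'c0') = -45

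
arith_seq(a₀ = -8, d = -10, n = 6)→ a_0 = -8 + 0*-10 = -8
a_1 = -8 + 1*-10 = -18
a_2 = -8 + 2*-10 = -28
...
= [-8, -18, -28, -38, -48, -58]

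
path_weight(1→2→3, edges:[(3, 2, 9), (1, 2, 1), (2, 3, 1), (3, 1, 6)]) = w(1→2)=1 + w(2→3)=1
= 2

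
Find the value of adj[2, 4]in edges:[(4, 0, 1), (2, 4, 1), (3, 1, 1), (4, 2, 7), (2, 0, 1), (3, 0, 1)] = 1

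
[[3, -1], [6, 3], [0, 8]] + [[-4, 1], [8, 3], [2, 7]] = [[-1, 0], [14, 6], [2, 15]]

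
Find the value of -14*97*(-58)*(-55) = -4332020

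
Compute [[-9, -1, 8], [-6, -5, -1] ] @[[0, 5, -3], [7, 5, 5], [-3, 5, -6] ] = [[-31, -10, -26], [-32, -60, -1]]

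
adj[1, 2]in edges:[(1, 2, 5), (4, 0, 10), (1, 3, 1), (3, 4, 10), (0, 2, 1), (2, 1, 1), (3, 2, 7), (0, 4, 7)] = 5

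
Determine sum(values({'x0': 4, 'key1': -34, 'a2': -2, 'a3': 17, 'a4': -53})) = 4 + (-34) + (-2) + 17 + (-53)
= -68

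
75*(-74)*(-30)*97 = 16150500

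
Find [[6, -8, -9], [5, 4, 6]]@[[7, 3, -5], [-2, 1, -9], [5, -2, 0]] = [[13, 28, 42], [57, 7, -61]]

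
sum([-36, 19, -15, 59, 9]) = 36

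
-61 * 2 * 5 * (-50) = 30500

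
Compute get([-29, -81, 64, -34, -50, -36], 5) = -36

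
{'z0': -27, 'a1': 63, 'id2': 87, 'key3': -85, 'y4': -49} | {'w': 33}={'z0': -27, 'a1': 63, 'id2': 87, 'key3': -85, 'y4': -49, 'w': 33}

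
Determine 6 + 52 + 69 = 127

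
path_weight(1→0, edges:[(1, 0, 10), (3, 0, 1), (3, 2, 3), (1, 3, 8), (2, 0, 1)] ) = 10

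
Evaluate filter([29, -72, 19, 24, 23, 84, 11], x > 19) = keep x where x > 19: 29✓, -72✗, 19✗, 24✓, 23✓, 84✓, 11✗
= [29, 24, 23, 84]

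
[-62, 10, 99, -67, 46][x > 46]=[99]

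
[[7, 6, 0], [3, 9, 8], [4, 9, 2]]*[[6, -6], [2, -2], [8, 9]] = [[54, -54], [100, 36], [58, -24]]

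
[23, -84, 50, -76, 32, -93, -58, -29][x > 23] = [50, 32]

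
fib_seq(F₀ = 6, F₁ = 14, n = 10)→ F_2 = F_1 + F_0 = 20
F_3 = F_2 + F_1 = 34
F_4 = F_3 + F_2 = 54
...
= [6, 14, 20, 34, 54, 88, 142, 230, 372, 602]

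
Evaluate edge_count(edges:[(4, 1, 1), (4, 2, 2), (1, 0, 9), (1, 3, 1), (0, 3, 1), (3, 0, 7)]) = 6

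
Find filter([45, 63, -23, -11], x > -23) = keep x where x > -23: 45✓, 63✓, -23✗, -11✓
= [45, 63, -11]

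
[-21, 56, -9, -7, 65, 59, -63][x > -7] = keep x where x > -7: -21✗, 56✓, -9✗, -7✗, 65✓, 59✓, -63✗
= [56, 65, 59]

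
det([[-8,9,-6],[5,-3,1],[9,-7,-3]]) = (1)*(-8)*det([[-3, 1], [-7, -3]]) + (-1)*(9)*det([[5, 1], [9, -3]]) + (1)*(-6)*det([[5, -3], [9, -7]])
= -128 + 216 + 48
= 136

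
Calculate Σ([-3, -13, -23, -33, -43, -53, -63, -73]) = -304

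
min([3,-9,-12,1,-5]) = -12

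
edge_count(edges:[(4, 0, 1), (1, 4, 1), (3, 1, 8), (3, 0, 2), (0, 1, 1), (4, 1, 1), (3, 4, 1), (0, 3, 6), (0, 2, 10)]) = 9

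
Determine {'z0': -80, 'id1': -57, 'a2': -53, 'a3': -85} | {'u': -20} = {'z0': -80, 'id1': -57, 'a2': -53, 'a3': -85, 'u': -20}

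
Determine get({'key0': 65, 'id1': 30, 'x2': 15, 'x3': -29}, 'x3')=-29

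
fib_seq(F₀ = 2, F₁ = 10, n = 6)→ F_2 = F_1 + F_0 = 12
F_3 = F_2 + F_1 = 22
F_4 = F_3 + F_2 = 34
...
= [2, 10, 12, 22, 34, 56]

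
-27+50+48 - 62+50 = 59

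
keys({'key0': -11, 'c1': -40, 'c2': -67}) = ['key0', 'c1', 'c2']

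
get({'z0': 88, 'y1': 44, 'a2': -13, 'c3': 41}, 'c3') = 41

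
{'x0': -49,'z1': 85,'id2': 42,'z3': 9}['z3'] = 9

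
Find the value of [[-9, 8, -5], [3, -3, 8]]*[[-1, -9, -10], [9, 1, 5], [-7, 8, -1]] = [[116, 49, 135], [-86, 34, -53]]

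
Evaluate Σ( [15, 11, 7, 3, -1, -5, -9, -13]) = 15 + 11 + 7 + 3 + (-1) + (-5) + (-9) + (-13)
= 8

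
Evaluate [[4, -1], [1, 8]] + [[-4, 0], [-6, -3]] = [[0, -1], [-5, 5]]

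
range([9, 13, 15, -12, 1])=27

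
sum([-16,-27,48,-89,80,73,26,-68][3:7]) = slice → [-89, 80, 73, 26]
(-89) + 80 + 73 + 26
= 90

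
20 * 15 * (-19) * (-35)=199500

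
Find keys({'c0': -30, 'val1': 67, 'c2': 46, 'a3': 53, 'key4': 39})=['c0', 'val1', 'c2', 'a3', 'key4']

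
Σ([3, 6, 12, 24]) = 3 + 6 + 12 + 24
= 45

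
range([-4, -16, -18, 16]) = 34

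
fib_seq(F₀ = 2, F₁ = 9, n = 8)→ [2, 9, 11, 20, 31, 51, 82, 133]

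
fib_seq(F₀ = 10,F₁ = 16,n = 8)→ [10, 16, 26, 42, 68, 110, 178, 288]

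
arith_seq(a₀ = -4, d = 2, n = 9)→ [-4, -2, 0, 2, 4, 6, 8, 10, 12]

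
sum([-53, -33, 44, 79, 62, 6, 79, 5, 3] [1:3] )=slice → [-33, 44]
(-33) + 44
= 11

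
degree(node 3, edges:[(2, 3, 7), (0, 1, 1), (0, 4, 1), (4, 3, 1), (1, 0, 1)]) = 2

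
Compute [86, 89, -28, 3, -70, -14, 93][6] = 93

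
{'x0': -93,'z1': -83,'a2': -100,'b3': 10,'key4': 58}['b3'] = 10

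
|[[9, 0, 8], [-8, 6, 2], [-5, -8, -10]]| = 356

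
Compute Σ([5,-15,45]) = 35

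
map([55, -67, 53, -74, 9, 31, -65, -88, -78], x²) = (55)²=3025, (-67)²=4489, (53)²=2809, (-74)²=5476, (9)²=81, (31)²=961, (-65)²=4225, (-88)²=7744, (-78)²=6084
= [3025, 4489, 2809, 5476, 81, 961, 4225, 7744, 6084]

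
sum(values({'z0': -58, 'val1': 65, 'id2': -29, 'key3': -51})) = (-58) + 65 + (-29) + (-51)
= -73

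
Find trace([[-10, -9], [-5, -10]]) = -20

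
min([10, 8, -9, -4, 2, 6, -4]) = -9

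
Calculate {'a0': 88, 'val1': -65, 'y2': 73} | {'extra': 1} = {'a0': 88, 'val1': -65, 'y2': 73, 'extra': 1}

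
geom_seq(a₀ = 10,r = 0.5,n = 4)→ a_0 = 10*0.5^0 = 10.0
a_1 = 10*0.5^1 = 5.0
a_2 = 10*0.5^2 = 2.5
...
= [10.0, 5.0, 2.5, 1.25]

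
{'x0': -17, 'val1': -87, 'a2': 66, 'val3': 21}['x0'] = -17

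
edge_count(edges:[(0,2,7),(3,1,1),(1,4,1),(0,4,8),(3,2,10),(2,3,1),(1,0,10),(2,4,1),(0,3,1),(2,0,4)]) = 10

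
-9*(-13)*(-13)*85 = -129285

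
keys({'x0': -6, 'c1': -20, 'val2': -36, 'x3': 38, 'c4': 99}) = ['x0', 'c1', 'val2', 'x3', 'c4']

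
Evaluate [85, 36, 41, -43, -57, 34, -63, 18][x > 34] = keep x where x > 34: 85✓, 36✓, 41✓, -43✗, -57✗, 34✗, -63✗, 18✗
= [85, 36, 41]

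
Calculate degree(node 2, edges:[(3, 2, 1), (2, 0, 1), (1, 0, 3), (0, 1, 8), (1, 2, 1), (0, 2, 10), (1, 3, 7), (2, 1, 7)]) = 5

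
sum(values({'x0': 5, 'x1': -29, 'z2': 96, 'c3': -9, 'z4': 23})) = 86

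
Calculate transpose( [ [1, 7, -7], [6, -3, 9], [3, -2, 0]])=[[1, 6, 3], [7, -3, -2], [-7, 9, 0]]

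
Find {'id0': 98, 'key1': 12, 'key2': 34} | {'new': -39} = {'id0': 98, 'key1': 12, 'key2': 34, 'new': -39}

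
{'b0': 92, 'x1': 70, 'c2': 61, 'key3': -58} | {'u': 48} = {'b0': 92, 'x1': 70, 'c2': 61, 'key3': -58, 'u': 48}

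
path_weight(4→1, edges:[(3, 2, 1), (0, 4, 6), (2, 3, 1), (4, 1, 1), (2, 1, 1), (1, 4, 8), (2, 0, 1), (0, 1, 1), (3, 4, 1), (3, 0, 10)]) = 1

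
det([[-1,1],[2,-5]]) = 3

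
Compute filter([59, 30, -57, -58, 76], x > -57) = keep x where x > -57: 59✓, 30✓, -57✗, -58✗, 76✓
= [59, 30, 76]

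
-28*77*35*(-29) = 2188340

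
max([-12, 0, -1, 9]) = 9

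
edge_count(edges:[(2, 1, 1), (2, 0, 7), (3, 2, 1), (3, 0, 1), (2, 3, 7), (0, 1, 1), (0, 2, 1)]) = 7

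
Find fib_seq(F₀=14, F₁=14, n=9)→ [14, 14, 28, 42, 70, 112, 182, 294, 476]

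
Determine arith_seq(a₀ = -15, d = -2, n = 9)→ a_0 = -15 + 0*-2 = -15
a_1 = -15 + 1*-2 = -17
a_2 = -15 + 2*-2 = -19
...
= [-15, -17, -19, -21, -23, -25, -27, -29, -31]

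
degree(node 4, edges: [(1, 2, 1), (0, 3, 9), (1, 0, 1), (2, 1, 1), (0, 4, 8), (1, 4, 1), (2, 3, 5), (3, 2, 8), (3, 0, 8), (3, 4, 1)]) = 3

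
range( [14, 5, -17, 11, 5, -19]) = 33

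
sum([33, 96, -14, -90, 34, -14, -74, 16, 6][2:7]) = slice → [-14, -90, 34, -14, -74]
(-14) + (-90) + 34 + (-14) + (-74)
= -158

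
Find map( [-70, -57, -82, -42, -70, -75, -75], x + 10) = [-60, -47, -72, -32, -60, -65, -65]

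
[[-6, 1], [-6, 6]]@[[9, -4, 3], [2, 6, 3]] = C[0][0] = (-6)*(9) + (1)*(2) = -52
C[0][1] = (-6)*(-4) + (1)*(6) = 30
C[0][2] = (-6)*(3) + (1)*(3) = -15
C[1][0] = (-6)*(9) + (6)*(2) = -42
C[1][1] = (-6)*(-4) + (6)*(6) = 60
C[1][2] = (-6)*(3) + (6)*(3) = 0
= [[-52, 30, -15], [-42, 60, 0]]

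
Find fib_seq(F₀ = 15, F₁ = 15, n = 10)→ F_2 = F_1 + F_0 = 30
F_3 = F_2 + F_1 = 45
F_4 = F_3 + F_2 = 75
...
= [15, 15, 30, 45, 75, 120, 195, 315, 510, 825]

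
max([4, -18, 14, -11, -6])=14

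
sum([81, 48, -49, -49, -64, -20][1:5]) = slice → [48, -49, -49, -64]
48 + (-49) + (-49) + (-64)
= -114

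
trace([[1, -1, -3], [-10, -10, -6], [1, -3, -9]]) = diagonal: 1 + (-10) + (-9)
= -18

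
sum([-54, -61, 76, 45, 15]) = 21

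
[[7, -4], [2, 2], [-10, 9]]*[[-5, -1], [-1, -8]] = C[0][0] = (7)*(-5) + (-4)*(-1) = -31
C[0][1] = (7)*(-1) + (-4)*(-8) = 25
C[1][0] = (2)*(-5) + (2)*(-1) = -12
C[1][1] = (2)*(-1) + (2)*(-8) = -18
C[2][0] = (-10)*(-5) + (9)*(-1) = 41
C[2][1] = (-10)*(-1) + (9)*(-8) = -62
= [[-31, 25], [-12, -18], [41, -62]]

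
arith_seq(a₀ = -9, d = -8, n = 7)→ a_0 = -9 + 0*-8 = -9
a_1 = -9 + 1*-8 = -17
a_2 = -9 + 2*-8 = -25
...
= [-9, -17, -25, -33, -41, -49, -57]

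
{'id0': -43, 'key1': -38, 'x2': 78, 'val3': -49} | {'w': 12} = {'id0': -43, 'key1': -38, 'x2': 78, 'val3': -49, 'w': 12}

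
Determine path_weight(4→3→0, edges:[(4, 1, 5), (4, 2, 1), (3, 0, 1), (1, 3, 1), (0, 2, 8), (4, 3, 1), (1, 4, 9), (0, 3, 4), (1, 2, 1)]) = w(4→3)=1 + w(3→0)=1
= 2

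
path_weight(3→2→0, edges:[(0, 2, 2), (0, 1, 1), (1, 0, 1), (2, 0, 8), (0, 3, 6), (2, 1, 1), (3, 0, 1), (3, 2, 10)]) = w(3→2)=10 + w(2→0)=8
= 18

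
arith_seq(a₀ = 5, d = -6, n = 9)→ a_0 = 5 + 0*-6 = 5
a_1 = 5 + 1*-6 = -1
a_2 = 5 + 2*-6 = -7
...
= [5, -1, -7, -13, -19, -25, -31, -37, -43]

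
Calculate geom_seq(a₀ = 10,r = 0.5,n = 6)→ a_0 = 10*0.5^0 = 10.0
a_1 = 10*0.5^1 = 5.0
a_2 = 10*0.5^2 = 2.5
...
= [10.0, 5.0, 2.5, 1.25, 0.625, 0.3125]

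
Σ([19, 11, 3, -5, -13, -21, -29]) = 19 + 11 + 3 + (-5) + (-13) + (-21) + (-29)
= -35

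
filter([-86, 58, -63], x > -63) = keep x where x > -63: -86✗, 58✓, -63✗
= [58]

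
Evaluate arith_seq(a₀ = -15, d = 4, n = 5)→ [-15, -11, -7, -3, 1]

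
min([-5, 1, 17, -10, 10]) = -10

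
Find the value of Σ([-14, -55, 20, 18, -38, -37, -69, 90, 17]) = (-14) + (-55) + 20 + 18 + (-38) + (-37) + (-69) + 90 + 17
= -68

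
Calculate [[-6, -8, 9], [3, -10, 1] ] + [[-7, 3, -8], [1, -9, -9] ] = [[-13, -5, 1], [4, -19, -8]]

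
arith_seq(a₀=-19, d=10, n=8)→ [-19, -9, 1, 11, 21, 31, 41, 51]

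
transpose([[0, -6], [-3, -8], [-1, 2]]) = [[0, -3, -1], [-6, -8, 2]]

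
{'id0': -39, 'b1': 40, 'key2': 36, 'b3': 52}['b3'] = 52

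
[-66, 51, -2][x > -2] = keep x where x > -2: -66✗, 51✓, -2✗
= [51]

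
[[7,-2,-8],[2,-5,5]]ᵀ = [[7, 2], [-2, -5], [-8, 5]]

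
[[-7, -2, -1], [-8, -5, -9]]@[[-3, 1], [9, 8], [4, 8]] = [[-1, -31], [-57, -120]]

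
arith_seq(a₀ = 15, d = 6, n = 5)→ a_0 = 15 + 0*6 = 15
a_1 = 15 + 1*6 = 21
a_2 = 15 + 2*6 = 27
...
= [15, 21, 27, 33, 39]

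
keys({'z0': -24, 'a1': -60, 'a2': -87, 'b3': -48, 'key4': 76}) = ['z0', 'a1', 'a2', 'b3', 'key4']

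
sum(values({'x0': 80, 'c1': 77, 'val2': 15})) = 80 + 77 + 15
= 172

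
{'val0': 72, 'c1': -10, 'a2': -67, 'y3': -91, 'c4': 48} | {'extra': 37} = {'val0': 72, 'c1': -10, 'a2': -67, 'y3': -91, 'c4': 48, 'extra': 37}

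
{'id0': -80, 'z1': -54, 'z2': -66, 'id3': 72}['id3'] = 72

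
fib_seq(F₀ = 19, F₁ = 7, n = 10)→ [19, 7, 26, 33, 59, 92, 151, 243, 394, 637]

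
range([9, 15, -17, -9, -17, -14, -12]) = 32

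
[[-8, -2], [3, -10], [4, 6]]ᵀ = [[-8, 3, 4], [-2, -10, 6]]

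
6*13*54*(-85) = -358020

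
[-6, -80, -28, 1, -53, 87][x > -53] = [-6, -28, 1, 87]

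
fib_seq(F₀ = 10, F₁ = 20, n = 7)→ [10, 20, 30, 50, 80, 130, 210]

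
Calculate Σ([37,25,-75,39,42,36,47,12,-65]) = 37 + 25 + (-75) + 39 + 42 + 36 + 47 + 12 + (-65)
= 98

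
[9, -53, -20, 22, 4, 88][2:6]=[-20, 22, 4, 88]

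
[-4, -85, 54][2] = 54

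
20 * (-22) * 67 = -29480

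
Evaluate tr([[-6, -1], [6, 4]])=-2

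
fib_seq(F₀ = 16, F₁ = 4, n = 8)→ [16, 4, 20, 24, 44, 68, 112, 180]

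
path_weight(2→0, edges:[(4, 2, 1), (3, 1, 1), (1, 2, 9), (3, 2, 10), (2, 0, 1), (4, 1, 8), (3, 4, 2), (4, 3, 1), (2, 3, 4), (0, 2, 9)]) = 1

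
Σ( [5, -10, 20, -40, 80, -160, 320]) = 215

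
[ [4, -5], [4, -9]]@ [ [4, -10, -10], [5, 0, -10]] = [[-9, -40, 10], [-29, -40, 50]]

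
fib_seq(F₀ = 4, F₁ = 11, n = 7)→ F_2 = F_1 + F_0 = 15
F_3 = F_2 + F_1 = 26
F_4 = F_3 + F_2 = 41
...
= [4, 11, 15, 26, 41, 67, 108]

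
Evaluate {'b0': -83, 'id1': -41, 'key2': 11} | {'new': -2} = {'b0': -83, 'id1': -41, 'key2': 11, 'new': -2}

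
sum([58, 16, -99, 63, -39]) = 58 + 16 + (-99) + 63 + (-39)
= -1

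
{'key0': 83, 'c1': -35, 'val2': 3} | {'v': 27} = {'key0': 83, 'c1': -35, 'val2': 3, 'v': 27}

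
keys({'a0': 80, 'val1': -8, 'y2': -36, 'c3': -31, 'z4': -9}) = ['a0', 'val1', 'y2', 'c3', 'z4']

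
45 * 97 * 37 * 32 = 5168160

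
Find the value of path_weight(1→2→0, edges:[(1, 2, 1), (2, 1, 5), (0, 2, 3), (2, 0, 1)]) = w(1→2)=1 + w(2→0)=1
= 2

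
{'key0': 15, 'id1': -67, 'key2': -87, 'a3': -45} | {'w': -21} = {'key0': 15, 'id1': -67, 'key2': -87, 'a3': -45, 'w': -21}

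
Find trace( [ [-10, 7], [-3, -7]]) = -17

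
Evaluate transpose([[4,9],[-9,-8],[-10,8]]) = [[4, -9, -10], [9, -8, 8]]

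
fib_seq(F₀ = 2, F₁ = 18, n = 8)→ F_2 = F_1 + F_0 = 20
F_3 = F_2 + F_1 = 38
F_4 = F_3 + F_2 = 58
...
= [2, 18, 20, 38, 58, 96, 154, 250]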